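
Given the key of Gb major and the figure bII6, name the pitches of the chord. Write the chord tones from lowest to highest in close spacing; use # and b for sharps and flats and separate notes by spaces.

bII6 is the Neapolitan sixth — a major triad on the lowered second degree, here in its customary first inversion. In Gb major that root is Abb.
So the chord is Abb-Cb-Ebb.
The figured bass 6 indicates first inversion, placing the third (Cb) in the bass: Cb-Ebb-Abb.

Cb Ebb Abb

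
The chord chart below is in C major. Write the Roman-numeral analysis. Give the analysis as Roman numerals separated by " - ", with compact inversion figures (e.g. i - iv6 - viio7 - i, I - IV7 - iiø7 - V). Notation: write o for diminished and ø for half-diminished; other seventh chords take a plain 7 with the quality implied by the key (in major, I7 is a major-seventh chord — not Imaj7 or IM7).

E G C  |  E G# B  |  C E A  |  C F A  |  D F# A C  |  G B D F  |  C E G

E-G-C: major triad on C = scale degree 1 → I6.
E-G#-B: chromatic; E is V of vi, so V/vi.
C-E-A: minor triad on A = scale degree 6 → vi6.
C-F-A: major triad on F = scale degree 4 → IV64.
D-F#-A-C: a dominant seventh chord on D, the applied dominant of V → V7/V.
G-B-D-F: dominant seventh chord on G = scale degree 5 → V7.
C-E-G: major triad on C = scale degree 1 → I.

I6 - V/vi - vi6 - IV64 - V7/V - V7 - I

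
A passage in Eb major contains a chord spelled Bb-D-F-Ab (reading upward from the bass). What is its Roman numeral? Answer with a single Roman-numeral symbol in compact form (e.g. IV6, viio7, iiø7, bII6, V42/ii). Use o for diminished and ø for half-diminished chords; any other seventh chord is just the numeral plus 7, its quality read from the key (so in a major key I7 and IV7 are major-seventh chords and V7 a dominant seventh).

The pitches Bb-D-F-Ab form a dominant seventh chord rooted on Bb.
Bb is scale degree 5 in Eb major, and a dominant seventh chord on that degree is written V7.

V7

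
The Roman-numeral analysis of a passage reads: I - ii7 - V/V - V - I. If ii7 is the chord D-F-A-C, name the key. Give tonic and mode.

C major

The chord Dm7 is a minor seventh chord rooted on D; its label is ii7.
Counting down one scale step from D places the tonic on C; a minor seventh chord on degree 2 is diatonic only in major.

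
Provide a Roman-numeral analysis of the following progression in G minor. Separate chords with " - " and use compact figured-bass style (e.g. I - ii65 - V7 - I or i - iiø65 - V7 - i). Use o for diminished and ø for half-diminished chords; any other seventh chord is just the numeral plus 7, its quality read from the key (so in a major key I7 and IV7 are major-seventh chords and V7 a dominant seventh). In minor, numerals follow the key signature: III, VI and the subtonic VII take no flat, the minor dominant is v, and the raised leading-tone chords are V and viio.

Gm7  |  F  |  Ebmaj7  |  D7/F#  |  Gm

Gm7 has root G, degree 1 in G minor, so i7.
F: major triad on F = scale degree 7 → VII.
Ebmaj7: root Eb is the submediant; major seventh chord there is VI7.
D7/F#: dominant seventh chord on D = scale degree 5 → V65.
Gm has root G, degree 1 in G minor, so i.

i7 - VII - VI7 - V65 - i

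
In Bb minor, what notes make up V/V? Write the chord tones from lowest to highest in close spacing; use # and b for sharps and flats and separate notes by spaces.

C E G

The slash means an applied dominant: we want the dominant of V. In Bb minor, V is F major, and its dominant is built on C.
Building a major triad on C gives C-E-G.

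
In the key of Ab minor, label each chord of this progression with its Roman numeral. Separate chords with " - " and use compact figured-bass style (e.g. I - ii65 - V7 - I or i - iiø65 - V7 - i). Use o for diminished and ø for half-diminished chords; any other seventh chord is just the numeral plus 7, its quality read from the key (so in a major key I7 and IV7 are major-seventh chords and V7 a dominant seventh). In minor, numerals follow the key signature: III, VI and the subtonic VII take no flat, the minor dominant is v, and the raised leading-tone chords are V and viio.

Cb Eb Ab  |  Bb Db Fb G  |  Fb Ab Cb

i6 - viio65 - VI

Cb-Eb-Ab has root Ab, degree 1 in Ab minor, so i6.
Bb-Db-Fb-G: fully diminished seventh chord on G = scale degree 7 → viio65.
Fb-Ab-Cb: root Fb is the submediant; major triad there is VI.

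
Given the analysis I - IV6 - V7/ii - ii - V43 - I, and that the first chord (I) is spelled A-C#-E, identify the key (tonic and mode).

The anchor chord is a major triad on A, labeled I.
If A is scale degree 1 and the mode makes that degree carry a major triad, the tonic is A and the mode is major.

A major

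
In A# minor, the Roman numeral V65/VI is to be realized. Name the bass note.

E#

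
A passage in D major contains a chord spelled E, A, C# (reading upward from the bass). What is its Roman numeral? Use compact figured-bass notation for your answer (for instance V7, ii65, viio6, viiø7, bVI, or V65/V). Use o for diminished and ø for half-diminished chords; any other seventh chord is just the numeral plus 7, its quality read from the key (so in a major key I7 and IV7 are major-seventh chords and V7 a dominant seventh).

The pitches A-C#-E form a major triad rooted on A.
A is scale degree 5 in D major, and a major triad on that degree is written V.
With E in the bass the chord is in second inversion, so the figured bass is 64.

V64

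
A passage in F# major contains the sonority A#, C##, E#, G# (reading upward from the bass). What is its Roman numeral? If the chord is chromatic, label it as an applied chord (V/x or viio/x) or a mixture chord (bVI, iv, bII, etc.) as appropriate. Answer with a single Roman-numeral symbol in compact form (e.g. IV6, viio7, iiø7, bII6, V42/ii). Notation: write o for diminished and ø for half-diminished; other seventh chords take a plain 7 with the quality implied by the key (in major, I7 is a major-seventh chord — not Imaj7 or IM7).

V7/vi

The pitches A#-C##-E#-G# form a dominant seventh chord rooted on A#.
A# is not a diatonic chord root with this quality in F# major, but it lies a perfect fifth above D# (vi), so the chord functions as an applied dominant of vi.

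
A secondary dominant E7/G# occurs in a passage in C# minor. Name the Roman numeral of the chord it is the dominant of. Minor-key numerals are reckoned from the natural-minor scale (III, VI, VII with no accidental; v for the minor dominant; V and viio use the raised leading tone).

VI

The chord is a dominant seventh chord on E.
A dominant resolves down a perfect fifth: E → A. In C# minor, A is scale degree 6, i.e. VI.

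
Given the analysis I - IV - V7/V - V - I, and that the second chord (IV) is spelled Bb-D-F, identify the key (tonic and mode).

The chord Bb is a major triad rooted on Bb; its label is IV.
Counting down 3 scale steps from Bb places the tonic on F; a major triad on degree 4 is diatonic only in major.

F major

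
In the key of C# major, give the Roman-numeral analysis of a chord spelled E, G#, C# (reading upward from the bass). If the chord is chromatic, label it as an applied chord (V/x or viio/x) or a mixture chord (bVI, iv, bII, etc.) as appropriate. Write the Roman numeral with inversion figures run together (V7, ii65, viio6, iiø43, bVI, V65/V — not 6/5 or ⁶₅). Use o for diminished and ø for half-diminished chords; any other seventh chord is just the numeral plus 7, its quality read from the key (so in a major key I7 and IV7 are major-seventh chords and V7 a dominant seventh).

Stacked in thirds the chord is C#-E-G#: a minor triad on C#.
C# is the first degree of C# major. This is the minor tonic, borrowed from the parallel minor.
With E in the bass the chord is in first inversion, so the figured bass is 6.

i6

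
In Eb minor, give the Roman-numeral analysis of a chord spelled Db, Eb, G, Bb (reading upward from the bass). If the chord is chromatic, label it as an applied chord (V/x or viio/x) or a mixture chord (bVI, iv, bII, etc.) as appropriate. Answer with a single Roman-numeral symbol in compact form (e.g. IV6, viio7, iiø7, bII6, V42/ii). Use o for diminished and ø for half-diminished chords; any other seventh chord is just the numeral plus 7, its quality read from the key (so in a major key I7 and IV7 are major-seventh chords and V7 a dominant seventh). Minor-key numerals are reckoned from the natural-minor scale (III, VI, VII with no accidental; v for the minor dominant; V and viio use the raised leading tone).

V42/iv

The pitches Eb-G-Bb-Db form a dominant seventh chord rooted on Eb.
Eb is not a diatonic chord root with this quality in Eb minor, but it lies a perfect fifth above Ab (iv), so the chord functions as an applied dominant of iv.
With Db in the bass the chord is in third inversion, so the figured bass is 42.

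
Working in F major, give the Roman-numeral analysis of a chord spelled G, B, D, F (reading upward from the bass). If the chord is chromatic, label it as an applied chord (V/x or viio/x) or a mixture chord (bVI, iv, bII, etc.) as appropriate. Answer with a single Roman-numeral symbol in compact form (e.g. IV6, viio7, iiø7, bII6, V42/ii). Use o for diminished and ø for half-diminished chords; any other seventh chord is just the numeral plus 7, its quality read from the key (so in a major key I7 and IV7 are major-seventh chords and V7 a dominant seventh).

V7/V

Stacked in thirds the chord is G-B-D-F: a dominant seventh chord on G.
G is not a diatonic chord root with this quality in F major, but it lies a perfect fifth above C (V), so the chord functions as an applied dominant of V.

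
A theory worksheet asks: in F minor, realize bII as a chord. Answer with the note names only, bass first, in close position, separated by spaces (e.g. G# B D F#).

Gb Bb Db

bII is the Neapolitan chord — a major triad on the lowered second degree. In F minor that root is Gb.
So the chord is Gb-Bb-Db.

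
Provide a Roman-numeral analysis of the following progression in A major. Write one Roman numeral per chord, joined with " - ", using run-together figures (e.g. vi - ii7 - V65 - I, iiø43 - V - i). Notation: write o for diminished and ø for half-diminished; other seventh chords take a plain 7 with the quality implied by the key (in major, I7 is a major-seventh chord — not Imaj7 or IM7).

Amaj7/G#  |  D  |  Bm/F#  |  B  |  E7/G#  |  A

I42 - IV - ii64 - V/V - V65 - I

Amaj7/G#: root A is the tonic; major seventh chord there is I42.
D: major triad on D = scale degree 4 → IV.
Bm/F#: minor triad on B = scale degree 2 → ii64.
B: a major triad on B, the applied dominant of V → V/V.
E7/G#: root E is the dominant; dominant seventh chord there is V65.
A has root A, degree 1 in A major, so I.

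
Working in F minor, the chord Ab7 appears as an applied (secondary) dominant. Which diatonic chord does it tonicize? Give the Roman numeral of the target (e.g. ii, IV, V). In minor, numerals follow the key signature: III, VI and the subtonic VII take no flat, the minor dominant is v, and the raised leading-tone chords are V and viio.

The chord is a dominant seventh chord on Ab.
A dominant resolves down a perfect fifth: Ab → Db. In F minor, Db is scale degree 6, i.e. VI.

VI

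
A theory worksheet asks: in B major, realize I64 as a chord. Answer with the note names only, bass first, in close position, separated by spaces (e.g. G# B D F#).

F# B D#

The numeral's case and figure indicate a major triad. In B major its root, the first degree, is B.
Stacking thirds from B gives B-D#-F#.
The figured bass 64 indicates second inversion, placing the fifth (F#) in the bass: F#-B-D#.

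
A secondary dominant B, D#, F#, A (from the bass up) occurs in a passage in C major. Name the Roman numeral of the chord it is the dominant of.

iii

The chord is a dominant seventh chord on B.
A dominant resolves down a perfect fifth: B → E. In C major, E is scale degree 3, i.e. iii.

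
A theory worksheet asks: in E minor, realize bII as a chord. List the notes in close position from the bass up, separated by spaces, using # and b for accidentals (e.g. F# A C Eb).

Scale degree 2 in E minor is F#; lowering it a half step gives F. bII is the Neapolitan chord — a major triad on the lowered second degree.
So the chord is F-A-C, a major triad.

F A C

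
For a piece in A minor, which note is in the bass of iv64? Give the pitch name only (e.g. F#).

iv in A minor has root D; the chord is D-F-A.
The figure 64 means second inversion — the fifth is in the bass.

A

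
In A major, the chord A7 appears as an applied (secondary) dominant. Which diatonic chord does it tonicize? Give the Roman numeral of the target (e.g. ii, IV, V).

IV

The chord is a dominant seventh chord on A.
A dominant resolves down a perfect fifth: A → D. In A major, D is scale degree 4, i.e. IV.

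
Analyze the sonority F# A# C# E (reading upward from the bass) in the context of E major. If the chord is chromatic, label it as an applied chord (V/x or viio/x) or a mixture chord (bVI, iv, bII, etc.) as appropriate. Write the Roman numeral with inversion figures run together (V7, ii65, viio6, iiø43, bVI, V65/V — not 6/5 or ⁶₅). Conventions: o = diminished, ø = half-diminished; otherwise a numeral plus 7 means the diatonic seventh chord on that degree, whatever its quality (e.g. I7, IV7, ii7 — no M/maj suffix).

V7/V

Stacked in thirds the chord is F#-A#-C#-E: a dominant seventh chord on F#.
F# is not a diatonic chord root with this quality in E major, but it lies a perfect fifth above B (V), so the chord functions as an applied dominant of V.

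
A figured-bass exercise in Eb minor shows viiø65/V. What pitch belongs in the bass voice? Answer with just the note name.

The applied chord viiø65/V is rooted on A: A-C-Eb-G.
The figure 65 means first inversion — the third is in the bass.

C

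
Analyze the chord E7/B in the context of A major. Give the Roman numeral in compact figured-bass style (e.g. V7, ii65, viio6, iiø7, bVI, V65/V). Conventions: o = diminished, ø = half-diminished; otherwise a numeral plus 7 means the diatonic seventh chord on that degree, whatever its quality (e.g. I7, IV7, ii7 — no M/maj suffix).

V43

Stacked in thirds the chord is E-G#-B-D: a dominant seventh chord on E.
E is scale degree 5 in A major, and a dominant seventh chord on that degree is written V7.
With B in the bass the chord is in second inversion, so the figured bass is 43.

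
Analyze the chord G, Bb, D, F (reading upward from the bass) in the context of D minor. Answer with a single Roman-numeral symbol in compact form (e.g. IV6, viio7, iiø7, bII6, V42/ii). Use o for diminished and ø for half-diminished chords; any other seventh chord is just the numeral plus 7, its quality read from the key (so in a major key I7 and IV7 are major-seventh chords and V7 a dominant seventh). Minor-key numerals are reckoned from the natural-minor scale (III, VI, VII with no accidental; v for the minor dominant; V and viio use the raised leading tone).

iv7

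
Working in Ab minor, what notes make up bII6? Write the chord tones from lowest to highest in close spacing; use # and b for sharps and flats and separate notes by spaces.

Db Fb Bbb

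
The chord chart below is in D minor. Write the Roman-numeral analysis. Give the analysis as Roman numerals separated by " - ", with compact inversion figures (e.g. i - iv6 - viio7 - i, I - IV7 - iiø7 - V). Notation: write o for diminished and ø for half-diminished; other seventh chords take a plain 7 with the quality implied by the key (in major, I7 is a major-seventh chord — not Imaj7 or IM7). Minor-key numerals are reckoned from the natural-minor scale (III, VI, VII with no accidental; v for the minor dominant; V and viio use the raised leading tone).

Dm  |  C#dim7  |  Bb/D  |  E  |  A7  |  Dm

Dm has root D, degree 1 in D minor, so i.
C#dim7: root C# is the leading tone; fully diminished seventh chord there is viio7.
Bb/D: root Bb is the submediant; major triad there is VI6.
E: chromatic; E is V of V, so V/V.
A7: root A is the dominant; dominant seventh chord there is V7.
Dm: minor triad on D = scale degree 1 → i.

i - viio7 - VI6 - V/V - V7 - i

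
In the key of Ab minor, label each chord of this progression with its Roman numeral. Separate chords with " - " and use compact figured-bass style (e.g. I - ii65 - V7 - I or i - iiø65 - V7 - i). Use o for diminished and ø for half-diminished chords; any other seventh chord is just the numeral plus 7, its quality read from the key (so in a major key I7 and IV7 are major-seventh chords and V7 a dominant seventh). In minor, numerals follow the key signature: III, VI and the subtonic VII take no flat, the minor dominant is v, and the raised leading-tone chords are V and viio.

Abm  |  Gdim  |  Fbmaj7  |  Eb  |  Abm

i - viio - VI7 - V - i

Abm has root Ab, degree 1 in Ab minor, so i.
Gdim: diminished triad on G = scale degree 7 → viio.
Fbmaj7: major seventh chord on Fb = scale degree 6 → VI7.
Eb: root Eb is the dominant; major triad there is V.
Abm: minor triad on Ab = scale degree 1 → i.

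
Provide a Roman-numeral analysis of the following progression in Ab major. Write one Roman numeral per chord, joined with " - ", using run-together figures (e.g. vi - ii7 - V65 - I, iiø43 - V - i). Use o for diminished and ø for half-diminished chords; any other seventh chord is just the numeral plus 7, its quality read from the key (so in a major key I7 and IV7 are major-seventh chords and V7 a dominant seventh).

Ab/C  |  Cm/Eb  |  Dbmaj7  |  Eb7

I6 - iii6 - IV7 - V7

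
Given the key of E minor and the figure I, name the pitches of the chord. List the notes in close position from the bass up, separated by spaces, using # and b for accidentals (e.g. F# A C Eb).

E G# B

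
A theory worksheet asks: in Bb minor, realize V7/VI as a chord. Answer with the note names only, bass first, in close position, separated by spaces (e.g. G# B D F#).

The slash means an applied dominant: we want the dominant of VI. In Bb minor, VI is Gb major, and its dominant is built on Db.
Building a dominant seventh chord on Db gives Db-F-Ab-Cb.

Db F Ab Cb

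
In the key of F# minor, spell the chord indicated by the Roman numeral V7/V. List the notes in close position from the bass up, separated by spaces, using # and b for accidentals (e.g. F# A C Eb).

The slash means an applied dominant: we want the dominant of V. In F# minor, V is C# major, and its dominant is built on G#.
Building a dominant seventh chord on G# gives G#-B#-D#-F#.

G# B# D# F#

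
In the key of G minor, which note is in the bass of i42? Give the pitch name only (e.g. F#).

i in G minor has root G; the chord is G-Bb-D-F.
The figure 42 means third inversion — the seventh is in the bass.

F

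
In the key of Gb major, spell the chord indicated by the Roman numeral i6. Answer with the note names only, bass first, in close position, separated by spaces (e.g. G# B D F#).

Bbb Db Gb

Scale degree 1 in Gb major is Gb; here the chord built on it is altered to a minor triad. i6 is the minor tonic, borrowed from the parallel minor.
So the chord is Gb-Bbb-Db, a minor triad.
With the 6 figure the chord is in first inversion; from the bass Bbb upward in close position it reads Bbb-Db-Gb.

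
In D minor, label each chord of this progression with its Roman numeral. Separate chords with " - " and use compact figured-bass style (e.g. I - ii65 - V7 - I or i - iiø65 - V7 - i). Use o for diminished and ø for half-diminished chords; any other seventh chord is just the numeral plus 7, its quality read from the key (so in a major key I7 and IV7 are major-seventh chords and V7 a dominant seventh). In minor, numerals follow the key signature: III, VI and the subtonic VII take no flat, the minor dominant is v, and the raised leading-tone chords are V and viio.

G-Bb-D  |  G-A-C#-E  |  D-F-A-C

G-Bb-D has root G, degree 4 in D minor, so iv.
G-A-C#-E: root A is the dominant; dominant seventh chord there is V42.
D-F-A-C: root D is the tonic; minor seventh chord there is i7.

iv - V42 - i7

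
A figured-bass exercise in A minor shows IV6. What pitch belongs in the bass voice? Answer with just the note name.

F#

IV in A minor has root D; the chord is D-F#-A.
The figure 6 means first inversion — the third is in the bass.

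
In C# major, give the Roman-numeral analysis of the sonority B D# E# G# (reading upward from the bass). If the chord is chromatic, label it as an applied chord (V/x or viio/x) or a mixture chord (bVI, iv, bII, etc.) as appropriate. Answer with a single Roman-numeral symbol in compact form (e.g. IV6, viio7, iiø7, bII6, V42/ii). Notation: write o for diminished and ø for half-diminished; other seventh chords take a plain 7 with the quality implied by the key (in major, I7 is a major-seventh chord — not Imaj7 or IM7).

Stacked in thirds the chord is E#-G#-B-D#: a half-diminished seventh chord on E#.
E# sits a half step below F# (IV in C# major); a diminished chord there is the applied leading-tone chord of IV.
With B in the bass the chord is in second inversion, so the figured bass is 43.

viiø43/IV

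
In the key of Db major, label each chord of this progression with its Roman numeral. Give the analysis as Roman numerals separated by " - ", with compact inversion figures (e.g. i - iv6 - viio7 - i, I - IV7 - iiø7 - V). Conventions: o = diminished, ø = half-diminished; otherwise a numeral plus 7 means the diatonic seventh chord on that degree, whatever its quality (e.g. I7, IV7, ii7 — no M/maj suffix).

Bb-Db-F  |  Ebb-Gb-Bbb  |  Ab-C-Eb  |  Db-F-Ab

Bb-Db-F: root Bb is the submediant; minor triad there is vi.
Ebb-Gb-Bbb: Ebb with this quality isn't in the key; a major triad on b2 is the Neapolitan chord, bII.
Ab-C-Eb: major triad on Ab = scale degree 5 → V.
Db-F-Ab: root Db is the tonic; major triad there is I.

vi - bII - V - I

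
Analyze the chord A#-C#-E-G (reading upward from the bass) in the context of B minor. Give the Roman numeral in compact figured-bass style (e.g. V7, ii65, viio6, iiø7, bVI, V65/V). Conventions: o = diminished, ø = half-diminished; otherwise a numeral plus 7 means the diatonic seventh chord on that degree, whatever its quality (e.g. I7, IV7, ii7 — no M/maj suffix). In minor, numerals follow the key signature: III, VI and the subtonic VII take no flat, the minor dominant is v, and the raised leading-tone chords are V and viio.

viio7

The pitches A#-C#-E-G form a fully diminished seventh chord rooted on A#.
A# is scale degree 7 in B minor, and a fully diminished seventh chord on that degree is written viio7.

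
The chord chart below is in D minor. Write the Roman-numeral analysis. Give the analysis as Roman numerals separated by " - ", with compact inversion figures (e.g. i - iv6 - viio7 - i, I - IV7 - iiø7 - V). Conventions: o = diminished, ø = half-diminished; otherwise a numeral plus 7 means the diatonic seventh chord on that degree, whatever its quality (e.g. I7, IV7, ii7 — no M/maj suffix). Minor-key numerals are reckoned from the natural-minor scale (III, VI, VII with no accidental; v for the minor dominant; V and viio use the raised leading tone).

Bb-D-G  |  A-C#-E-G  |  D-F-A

Bb-D-G has root G, degree 4 in D minor, so iv6.
A-C#-E-G: dominant seventh chord on A = scale degree 5 → V7.
D-F-A has root D, degree 1 in D minor, so i.

iv6 - V7 - i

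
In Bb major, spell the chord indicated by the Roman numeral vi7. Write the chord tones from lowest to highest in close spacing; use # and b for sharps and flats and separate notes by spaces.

G Bb D F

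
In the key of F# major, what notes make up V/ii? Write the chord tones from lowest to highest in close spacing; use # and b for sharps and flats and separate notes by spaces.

D# F## A#

V/ii is a secondary dominant — the dominant triad of ii. ii in F# major is G#, so the applied chord's root is D#, a perfect fifth above.
Building a major triad on D# gives D#-F##-A#.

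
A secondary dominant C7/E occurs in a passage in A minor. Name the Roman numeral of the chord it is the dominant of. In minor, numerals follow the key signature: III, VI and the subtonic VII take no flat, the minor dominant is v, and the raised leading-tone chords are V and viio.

VI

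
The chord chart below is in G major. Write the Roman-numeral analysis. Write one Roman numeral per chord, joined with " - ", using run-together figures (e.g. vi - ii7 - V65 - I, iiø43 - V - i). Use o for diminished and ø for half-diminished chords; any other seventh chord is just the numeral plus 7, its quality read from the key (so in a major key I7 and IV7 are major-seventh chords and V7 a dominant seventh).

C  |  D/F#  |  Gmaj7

IV - V6 - I7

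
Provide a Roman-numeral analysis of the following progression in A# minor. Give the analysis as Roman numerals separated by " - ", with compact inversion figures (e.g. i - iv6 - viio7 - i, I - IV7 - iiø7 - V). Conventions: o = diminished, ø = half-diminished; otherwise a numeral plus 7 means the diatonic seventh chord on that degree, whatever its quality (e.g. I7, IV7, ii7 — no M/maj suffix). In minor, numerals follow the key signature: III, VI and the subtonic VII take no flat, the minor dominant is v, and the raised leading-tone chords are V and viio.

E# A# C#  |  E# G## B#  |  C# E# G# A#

i64 - V - i65

E#-A#-C#: root A# is the tonic; minor triad there is i64.
E#-G##-B#: root E# is the dominant; major triad there is V.
C#-E#-G#-A#: root A# is the tonic; minor seventh chord there is i65.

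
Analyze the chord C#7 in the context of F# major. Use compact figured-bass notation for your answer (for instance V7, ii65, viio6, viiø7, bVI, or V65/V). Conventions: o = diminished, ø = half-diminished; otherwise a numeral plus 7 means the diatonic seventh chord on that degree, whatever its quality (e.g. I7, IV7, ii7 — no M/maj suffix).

The pitches C#-E#-G#-B form a dominant seventh chord rooted on C#.
In F# major, C# is the dominant; the diatonic dominant seventh chord there is V7.

V7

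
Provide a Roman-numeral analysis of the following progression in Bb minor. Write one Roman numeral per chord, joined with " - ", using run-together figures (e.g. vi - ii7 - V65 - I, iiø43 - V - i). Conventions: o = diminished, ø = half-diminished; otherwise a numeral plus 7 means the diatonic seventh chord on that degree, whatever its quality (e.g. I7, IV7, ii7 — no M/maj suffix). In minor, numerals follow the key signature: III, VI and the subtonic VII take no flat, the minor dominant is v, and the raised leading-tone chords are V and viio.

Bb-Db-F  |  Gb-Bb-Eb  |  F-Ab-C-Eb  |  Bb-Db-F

i - iv6 - v7 - i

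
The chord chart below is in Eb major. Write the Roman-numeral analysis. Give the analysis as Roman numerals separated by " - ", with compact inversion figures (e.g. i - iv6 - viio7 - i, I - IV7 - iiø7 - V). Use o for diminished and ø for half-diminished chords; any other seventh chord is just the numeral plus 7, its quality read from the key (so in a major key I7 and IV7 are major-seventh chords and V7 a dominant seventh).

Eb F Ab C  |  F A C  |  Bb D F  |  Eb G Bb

ii42 - V/V - V - I

Eb-F-Ab-C has root F, degree 2 in Eb major, so ii42.
F-A-C is the secondary dominant of V (major triad on F): V/V.
Bb-D-F: root Bb is the dominant; major triad there is V.
Eb-G-Bb: root Eb is the tonic; major triad there is I.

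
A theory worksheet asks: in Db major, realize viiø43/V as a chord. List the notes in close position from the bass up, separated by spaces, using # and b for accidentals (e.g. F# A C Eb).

The slash marks an applied leading-tone chord: viio of V. In Db major, V is Ab, so the leading tone to it is G, a half step below.
Building a half-diminished seventh chord on G gives G-Bb-Db-F.
The figured bass 43 indicates second inversion, placing the fifth (Db) in the bass: Db-F-G-Bb.

Db F G Bb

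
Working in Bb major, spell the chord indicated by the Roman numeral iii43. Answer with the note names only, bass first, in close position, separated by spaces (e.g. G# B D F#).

A C D F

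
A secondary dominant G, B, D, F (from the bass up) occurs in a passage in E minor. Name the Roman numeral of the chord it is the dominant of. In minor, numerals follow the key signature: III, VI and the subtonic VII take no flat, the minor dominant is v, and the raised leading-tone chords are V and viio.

VI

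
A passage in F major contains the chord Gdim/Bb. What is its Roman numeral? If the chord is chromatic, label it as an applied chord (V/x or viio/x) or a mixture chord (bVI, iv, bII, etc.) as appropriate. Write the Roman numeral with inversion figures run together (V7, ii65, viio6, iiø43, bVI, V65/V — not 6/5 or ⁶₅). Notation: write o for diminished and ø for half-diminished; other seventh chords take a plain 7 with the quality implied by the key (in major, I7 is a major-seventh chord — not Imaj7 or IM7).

iio6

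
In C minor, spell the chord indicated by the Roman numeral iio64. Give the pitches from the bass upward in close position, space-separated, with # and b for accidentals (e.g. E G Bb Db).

In C minor, the supertonic is D, and the diatonic chord built there is a diminished triad.
Stacking thirds from D gives D-F-Ab.
With the 64 figure the chord is in second inversion; from the bass Ab upward in close position it reads Ab-D-F.

Ab D F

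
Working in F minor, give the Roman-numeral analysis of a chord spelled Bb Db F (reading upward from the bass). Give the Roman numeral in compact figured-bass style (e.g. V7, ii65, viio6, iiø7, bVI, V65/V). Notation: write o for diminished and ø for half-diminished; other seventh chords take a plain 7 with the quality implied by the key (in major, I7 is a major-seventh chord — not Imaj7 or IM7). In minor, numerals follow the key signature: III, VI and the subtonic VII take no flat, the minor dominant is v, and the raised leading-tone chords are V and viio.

The pitches Bb-Db-F form a minor triad rooted on Bb.
Bb is scale degree 4 in F minor, and a minor triad on that degree is written iv.

iv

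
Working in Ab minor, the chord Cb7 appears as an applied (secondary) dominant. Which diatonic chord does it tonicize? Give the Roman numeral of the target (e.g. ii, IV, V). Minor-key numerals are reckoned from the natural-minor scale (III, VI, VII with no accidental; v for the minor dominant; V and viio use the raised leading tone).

VI

The chord is a dominant seventh chord on Cb.
A dominant resolves down a perfect fifth: Cb → Fb. In Ab minor, Fb is scale degree 6, i.e. VI.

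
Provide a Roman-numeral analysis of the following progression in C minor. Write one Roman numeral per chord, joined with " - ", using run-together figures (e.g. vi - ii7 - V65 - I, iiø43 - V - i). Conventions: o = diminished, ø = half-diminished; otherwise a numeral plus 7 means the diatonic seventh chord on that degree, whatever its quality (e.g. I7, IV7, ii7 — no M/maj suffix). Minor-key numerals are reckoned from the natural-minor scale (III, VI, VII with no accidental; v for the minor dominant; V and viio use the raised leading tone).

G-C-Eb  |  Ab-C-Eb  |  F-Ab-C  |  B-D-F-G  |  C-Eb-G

i64 - VI - iv - V65 - i

G-C-Eb: root C is the tonic; minor triad there is i64.
Ab-C-Eb: root Ab is the submediant; major triad there is VI.
F-Ab-C: root F is the subdominant; minor triad there is iv.
B-D-F-G: root G is the dominant; dominant seventh chord there is V65.
C-Eb-G has root C, degree 1 in C minor, so i.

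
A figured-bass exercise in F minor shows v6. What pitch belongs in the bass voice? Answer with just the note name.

Eb

v in F minor has root C; the chord is C-Eb-G.
The figure 6 means first inversion — the third is in the bass.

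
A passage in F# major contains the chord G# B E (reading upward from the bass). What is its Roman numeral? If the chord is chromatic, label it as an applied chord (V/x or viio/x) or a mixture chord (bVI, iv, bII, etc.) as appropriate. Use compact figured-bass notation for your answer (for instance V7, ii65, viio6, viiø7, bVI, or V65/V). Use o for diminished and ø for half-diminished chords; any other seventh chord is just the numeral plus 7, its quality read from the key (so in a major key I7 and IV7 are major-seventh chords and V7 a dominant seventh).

The pitches E-G#-B form a major triad rooted on E.
E is the lowered seventh degree of F# major (diatonic 7 would be E#). This is a major triad on the lowered seventh degree (the subtonic), borrowed from the parallel minor.
With G# in the bass the chord is in first inversion, so the figured bass is 6.

bVII6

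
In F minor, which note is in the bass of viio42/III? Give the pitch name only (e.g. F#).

Fb

The applied chord viio42/III is rooted on G: G-Bb-Db-Fb.
The figure 42 means third inversion — the seventh is in the bass.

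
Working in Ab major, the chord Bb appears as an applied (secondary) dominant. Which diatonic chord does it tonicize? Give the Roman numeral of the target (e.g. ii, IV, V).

The chord is a major triad on Bb.
A dominant resolves down a perfect fifth: Bb → Eb. In Ab major, Eb is scale degree 5, i.e. V.

V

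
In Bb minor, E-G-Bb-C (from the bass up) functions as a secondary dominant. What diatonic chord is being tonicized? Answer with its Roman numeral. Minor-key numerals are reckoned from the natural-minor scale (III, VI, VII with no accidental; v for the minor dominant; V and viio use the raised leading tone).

V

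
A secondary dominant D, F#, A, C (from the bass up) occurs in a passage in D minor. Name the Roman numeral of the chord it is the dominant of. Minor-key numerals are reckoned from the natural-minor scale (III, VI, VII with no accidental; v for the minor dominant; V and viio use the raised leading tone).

The chord is a dominant seventh chord on D.
A dominant resolves down a perfect fifth: D → G. In D minor, G is scale degree 4, i.e. iv.

iv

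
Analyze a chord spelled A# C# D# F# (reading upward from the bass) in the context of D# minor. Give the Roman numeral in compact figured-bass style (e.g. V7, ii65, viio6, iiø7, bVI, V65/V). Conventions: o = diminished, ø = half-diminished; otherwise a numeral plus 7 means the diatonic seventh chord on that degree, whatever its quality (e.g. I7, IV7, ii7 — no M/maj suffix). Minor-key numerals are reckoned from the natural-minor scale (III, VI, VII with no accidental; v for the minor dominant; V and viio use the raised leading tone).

i43

Stacked in thirds the chord is D#-F#-A#-C#: a minor seventh chord on D#.
In D# minor, D# is the tonic; the diatonic minor seventh chord there is i7.
With A# in the bass the chord is in second inversion, so the figured bass is 43.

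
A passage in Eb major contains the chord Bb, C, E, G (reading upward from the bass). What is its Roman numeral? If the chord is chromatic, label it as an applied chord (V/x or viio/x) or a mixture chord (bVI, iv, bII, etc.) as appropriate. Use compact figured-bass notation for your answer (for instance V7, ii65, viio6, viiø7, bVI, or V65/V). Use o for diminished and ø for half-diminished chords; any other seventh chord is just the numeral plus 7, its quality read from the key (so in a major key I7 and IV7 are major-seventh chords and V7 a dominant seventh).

V42/ii

The pitches C-E-G-Bb form a dominant seventh chord rooted on C.
C is not a diatonic chord root with this quality in Eb major, but it lies a perfect fifth above F (ii), so the chord functions as an applied dominant of ii.
With Bb in the bass the chord is in third inversion, so the figured bass is 42.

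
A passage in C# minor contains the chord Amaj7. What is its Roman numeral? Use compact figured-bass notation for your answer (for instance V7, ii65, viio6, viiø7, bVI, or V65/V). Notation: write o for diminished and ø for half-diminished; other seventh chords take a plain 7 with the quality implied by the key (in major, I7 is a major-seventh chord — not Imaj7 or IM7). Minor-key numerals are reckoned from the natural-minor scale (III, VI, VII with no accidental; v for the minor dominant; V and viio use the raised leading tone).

Stacked in thirds the chord is A-C#-E-G#: a major seventh chord on A.
A is scale degree 6 in C# minor, and a major seventh chord on that degree is written VI7.

VI7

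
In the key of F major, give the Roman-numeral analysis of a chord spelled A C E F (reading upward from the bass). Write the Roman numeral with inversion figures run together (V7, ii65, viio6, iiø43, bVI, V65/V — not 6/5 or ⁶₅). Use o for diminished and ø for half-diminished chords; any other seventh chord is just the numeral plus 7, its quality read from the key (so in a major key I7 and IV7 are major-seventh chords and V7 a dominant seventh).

I65

The pitches F-A-C-E form a major seventh chord rooted on F.
F is scale degree 1 in F major, and a major seventh chord on that degree is written I7.
With A in the bass the chord is in first inversion, so the figured bass is 65.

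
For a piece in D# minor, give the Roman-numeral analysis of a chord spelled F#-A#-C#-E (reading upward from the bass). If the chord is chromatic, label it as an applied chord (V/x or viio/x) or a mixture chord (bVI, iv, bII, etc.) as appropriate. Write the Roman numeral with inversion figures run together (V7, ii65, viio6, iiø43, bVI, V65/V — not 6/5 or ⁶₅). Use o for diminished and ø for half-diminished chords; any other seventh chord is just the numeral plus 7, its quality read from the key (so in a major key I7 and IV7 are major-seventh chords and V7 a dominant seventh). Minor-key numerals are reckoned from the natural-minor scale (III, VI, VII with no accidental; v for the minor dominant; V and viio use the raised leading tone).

The pitches F#-A#-C#-E form a dominant seventh chord rooted on F#.
F# is not a diatonic chord root with this quality in D# minor, but it lies a perfect fifth above B (VI), so the chord functions as an applied dominant of VI.

V7/VI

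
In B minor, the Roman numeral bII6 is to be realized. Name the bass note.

bII in B minor has root C; the chord is C-E-G.
The figure 6 means first inversion — the third is in the bass.

E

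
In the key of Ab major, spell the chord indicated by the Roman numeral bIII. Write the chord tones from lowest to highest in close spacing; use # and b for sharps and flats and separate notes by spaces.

Cb Eb Gb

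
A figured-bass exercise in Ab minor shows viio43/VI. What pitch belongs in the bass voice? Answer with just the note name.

The applied chord viio43/VI is rooted on Eb: Eb-Gb-Bbb-Dbb.
The figure 43 means second inversion — the fifth is in the bass.

Bbb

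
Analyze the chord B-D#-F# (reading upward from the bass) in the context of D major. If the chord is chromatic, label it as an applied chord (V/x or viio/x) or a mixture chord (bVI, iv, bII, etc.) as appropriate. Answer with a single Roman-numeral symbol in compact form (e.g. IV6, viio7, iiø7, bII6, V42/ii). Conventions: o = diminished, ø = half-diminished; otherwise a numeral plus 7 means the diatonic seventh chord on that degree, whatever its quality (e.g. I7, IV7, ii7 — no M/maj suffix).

V/ii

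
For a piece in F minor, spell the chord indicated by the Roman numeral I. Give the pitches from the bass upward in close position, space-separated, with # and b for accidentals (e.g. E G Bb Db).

Scale degree 1 in F minor is F; here the chord built on it is altered to a major triad. I is the major tonic (Picardy third), borrowed from the parallel major.
So the chord is F-A-C.

F A C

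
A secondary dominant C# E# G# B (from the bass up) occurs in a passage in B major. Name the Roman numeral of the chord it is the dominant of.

V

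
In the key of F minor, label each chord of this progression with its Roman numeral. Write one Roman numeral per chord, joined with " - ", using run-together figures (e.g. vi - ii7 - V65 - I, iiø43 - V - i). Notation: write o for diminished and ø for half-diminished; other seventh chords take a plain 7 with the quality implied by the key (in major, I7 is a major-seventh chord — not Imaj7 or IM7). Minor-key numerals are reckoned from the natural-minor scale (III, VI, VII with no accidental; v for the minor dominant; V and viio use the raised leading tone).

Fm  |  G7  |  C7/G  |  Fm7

i - V7/V - V43 - i7

Fm: minor triad on F = scale degree 1 → i.
G7: chromatic; G is V of V, so V7/V.
C7/G: dominant seventh chord on C = scale degree 5 → V43.
Fm7: root F is the tonic; minor seventh chord there is i7.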